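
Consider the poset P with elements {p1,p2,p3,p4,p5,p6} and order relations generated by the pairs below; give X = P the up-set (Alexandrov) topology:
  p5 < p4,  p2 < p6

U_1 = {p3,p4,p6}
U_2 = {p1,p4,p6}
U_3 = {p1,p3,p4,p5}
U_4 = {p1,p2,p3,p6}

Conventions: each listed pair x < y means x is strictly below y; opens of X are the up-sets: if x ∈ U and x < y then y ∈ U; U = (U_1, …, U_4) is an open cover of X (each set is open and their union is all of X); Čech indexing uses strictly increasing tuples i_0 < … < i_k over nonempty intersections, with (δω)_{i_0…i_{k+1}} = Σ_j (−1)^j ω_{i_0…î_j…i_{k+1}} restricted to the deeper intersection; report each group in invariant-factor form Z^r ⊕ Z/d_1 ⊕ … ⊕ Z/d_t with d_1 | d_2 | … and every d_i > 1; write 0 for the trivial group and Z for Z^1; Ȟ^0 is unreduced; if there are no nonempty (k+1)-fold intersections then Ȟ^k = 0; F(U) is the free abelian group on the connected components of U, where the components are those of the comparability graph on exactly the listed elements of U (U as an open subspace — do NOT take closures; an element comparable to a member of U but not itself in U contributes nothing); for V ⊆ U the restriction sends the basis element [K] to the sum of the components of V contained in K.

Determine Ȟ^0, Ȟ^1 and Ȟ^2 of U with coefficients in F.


Ȟ^0 ≅ Z^4, Ȟ^1 ≅ 0 and Ȟ^2 ≅ 0

nonempty intersections:
  U12={p4,p6} U13={p3,p4} U14={p3,p6} U23={p1,p4} U24={p1,p6} U34={p1,p3}
  U123={p4} U124={p6} U134={p3} U234={p1}
components per intersection:
  U1: {p3} {p4} {p6}
  U2: {p1} {p4} {p6}
  U3: {p1} {p3} {p4,p5}
  U4: {p1} {p2,p6} {p3}
  U12: {p4} {p6}
  U13: {p3} {p4}
  U14: {p3} {p6}
  U23: {p1} {p4}
  U24: {p1} {p6}
  U34: {p1} {p3}
  U123: {p4}
  U124: {p6}
  U134: {p3}
  U234: {p1}
C dims 12,12,4; δ0: rk 8, SNF 1^8; δ1: rk 4, SNF 1^4
Ȟ^0: (12−8)−0=4 ⇒ Z^4
Ȟ^1: (12−4)−8=0 ⇒ 0
Ȟ^2: (4−0)−4=0 ⇒ 0


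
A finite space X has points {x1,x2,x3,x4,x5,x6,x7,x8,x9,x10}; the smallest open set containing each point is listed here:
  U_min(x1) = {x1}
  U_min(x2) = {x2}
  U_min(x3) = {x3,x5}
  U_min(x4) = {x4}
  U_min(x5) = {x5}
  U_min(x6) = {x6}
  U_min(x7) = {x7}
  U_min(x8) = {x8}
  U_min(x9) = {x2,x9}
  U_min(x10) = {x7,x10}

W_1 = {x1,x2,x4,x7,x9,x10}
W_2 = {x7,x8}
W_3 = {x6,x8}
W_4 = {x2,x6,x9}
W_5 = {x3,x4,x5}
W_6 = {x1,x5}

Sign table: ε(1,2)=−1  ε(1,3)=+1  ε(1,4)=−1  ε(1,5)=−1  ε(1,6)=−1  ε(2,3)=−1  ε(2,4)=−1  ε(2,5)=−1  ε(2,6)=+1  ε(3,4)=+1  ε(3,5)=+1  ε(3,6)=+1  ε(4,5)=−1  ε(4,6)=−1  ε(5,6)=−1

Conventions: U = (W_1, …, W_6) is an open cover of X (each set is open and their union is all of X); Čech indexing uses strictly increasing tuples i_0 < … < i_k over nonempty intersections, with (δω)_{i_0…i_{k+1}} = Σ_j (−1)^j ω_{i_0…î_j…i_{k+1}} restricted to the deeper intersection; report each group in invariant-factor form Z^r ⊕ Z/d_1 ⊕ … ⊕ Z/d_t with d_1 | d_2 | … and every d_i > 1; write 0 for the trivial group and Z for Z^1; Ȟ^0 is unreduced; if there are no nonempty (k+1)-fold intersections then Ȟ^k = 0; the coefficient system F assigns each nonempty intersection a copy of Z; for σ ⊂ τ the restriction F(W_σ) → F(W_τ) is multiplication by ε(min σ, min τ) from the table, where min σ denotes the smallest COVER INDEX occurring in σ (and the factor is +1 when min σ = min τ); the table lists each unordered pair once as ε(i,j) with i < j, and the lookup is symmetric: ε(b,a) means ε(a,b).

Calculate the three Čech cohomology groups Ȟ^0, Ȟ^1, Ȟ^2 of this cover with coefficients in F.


intersection data:
  W12={x7} W14={x2,x9} W15={x4} W16={x1} W23={x8} W34={x6} W56={x5}
C dims 6,7; δ0: rk 6, SNF 1^5·2
Ȟ^0 = (6 − 6) − 0 = 0, so Ȟ^0 ≅ 0
Ȟ^1 = (7 − 0) − 6 = 1 plus torsion [2], so Ȟ^1 ≅ Z ⊕ Z/2
Ȟ^2 = (0 − 0) − 0 = 0, so Ȟ^2 ≅ 0

Ȟ^0 ≅ 0, Ȟ^1 ≅ Z ⊕ Z/2, Ȟ^2 ≅ 0


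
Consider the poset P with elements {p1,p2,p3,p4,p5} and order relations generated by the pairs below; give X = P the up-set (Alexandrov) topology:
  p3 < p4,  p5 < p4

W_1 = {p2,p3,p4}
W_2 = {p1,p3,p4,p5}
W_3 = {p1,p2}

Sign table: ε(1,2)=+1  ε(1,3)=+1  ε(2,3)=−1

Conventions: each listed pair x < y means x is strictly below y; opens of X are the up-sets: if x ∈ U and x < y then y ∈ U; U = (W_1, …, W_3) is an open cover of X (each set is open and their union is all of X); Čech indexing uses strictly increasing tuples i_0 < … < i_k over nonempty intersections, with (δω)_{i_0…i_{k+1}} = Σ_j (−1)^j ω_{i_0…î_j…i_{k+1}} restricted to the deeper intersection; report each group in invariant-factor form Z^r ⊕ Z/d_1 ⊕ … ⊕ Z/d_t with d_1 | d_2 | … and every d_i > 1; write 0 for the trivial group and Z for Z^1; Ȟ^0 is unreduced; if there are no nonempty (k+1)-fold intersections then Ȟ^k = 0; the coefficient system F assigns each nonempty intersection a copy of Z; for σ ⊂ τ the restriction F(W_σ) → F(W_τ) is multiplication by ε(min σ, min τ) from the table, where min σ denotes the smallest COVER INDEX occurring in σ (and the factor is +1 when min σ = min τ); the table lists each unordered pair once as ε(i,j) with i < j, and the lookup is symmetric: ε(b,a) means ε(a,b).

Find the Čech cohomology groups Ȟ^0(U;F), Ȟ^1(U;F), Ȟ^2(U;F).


Ȟ^0 = 0, Ȟ^1 = Z/2 and Ȟ^2 = 0

nerve simplices:
  W12={p3,p4} W13={p2} W23={p1}
C dims 3,3; δ0: rk 3, SNF 1^2·2
degree 0: 3−3−0 = 0 → Ȟ^0 ≅ 0
degree 1: 3−0−3 = 0 plus torsion [2] → Ȟ^1 ≅ Z/2
degree 2: 0−0−0 = 0 → Ȟ^2 ≅ 0


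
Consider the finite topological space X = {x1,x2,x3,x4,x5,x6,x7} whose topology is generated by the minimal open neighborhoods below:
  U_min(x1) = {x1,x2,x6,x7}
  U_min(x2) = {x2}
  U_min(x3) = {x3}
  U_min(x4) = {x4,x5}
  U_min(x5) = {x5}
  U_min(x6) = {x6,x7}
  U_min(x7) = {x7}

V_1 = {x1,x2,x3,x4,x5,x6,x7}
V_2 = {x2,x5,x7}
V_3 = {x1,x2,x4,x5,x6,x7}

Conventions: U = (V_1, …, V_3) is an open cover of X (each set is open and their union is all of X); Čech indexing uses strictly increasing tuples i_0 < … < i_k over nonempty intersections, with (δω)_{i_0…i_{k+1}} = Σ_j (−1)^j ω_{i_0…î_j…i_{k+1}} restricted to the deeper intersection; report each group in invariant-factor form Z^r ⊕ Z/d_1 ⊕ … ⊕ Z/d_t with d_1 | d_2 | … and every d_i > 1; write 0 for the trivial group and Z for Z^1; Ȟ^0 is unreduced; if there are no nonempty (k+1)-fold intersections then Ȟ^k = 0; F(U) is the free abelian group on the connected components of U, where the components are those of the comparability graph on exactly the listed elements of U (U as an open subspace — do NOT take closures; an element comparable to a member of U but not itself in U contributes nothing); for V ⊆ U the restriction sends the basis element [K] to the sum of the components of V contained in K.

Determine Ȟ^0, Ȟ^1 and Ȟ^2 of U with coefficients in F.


Ȟ^0 = Z^3, Ȟ^1 = 0, Ȟ^2 = 0

nonempty overlaps:
  V12={x2,x5,x7} V13={x1,x2,x4,x5,x6,x7} V23={x2,x5,x7}
  V123={x2,x5,x7}
components per intersection:
  V1: {x1,x2,x6,x7} {x3} {x4,x5}
  V2: {x2} {x5} {x7}
  V3: {x1,x2,x6,x7} {x4,x5}
  V12: {x2} {x5} {x7}
  V13: {x1,x2,x6,x7} {x4,x5}
  V23: {x2} {x5} {x7}
  V123: {x2} {x5} {x7}
C dims 8,8,3; δ0: rk 5, SNF 1^5; δ1: rk 3, SNF 1^3
degree 0: 8−5−0 = 3 → Ȟ^0 ≅ Z^3
degree 1: 8−3−5 = 0 → Ȟ^1 ≅ 0
degree 2: 3−0−3 = 0 → Ȟ^2 ≅ 0


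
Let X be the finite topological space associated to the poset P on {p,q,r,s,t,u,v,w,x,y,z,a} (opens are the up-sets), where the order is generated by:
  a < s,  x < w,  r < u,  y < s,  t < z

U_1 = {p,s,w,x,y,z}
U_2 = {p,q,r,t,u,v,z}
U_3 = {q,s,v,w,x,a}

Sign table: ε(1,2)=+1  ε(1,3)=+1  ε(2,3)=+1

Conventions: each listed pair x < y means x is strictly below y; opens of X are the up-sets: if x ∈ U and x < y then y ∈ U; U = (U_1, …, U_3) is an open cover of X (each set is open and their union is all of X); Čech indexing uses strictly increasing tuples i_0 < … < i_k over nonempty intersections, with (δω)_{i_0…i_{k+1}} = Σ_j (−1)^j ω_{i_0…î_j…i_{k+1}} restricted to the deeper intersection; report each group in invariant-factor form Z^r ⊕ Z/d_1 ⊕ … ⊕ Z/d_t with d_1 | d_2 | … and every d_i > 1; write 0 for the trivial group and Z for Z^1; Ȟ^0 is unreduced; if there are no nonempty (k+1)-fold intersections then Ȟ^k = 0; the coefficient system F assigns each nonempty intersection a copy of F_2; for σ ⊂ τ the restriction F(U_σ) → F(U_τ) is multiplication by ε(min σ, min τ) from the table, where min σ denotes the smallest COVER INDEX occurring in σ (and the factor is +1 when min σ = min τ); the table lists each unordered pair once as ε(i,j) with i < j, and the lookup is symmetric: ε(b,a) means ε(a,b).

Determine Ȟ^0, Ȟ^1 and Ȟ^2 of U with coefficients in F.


nerve simplices:
  U12={p,z} U13={s,w,x} U23={q,v}
C dims 3,3; δ0: rk_F2 2
degree 0: 3−2−0 = 1 → Ȟ^0 ≅ Z/2
degree 1: 3−0−2 = 1 → Ȟ^1 ≅ Z/2
degree 2: 0−0−0 = 0 → Ȟ^2 ≅ 0

Ȟ^0 ≅ Z/2,  Ȟ^1 ≅ Z/2,  Ȟ^2 ≅ 0


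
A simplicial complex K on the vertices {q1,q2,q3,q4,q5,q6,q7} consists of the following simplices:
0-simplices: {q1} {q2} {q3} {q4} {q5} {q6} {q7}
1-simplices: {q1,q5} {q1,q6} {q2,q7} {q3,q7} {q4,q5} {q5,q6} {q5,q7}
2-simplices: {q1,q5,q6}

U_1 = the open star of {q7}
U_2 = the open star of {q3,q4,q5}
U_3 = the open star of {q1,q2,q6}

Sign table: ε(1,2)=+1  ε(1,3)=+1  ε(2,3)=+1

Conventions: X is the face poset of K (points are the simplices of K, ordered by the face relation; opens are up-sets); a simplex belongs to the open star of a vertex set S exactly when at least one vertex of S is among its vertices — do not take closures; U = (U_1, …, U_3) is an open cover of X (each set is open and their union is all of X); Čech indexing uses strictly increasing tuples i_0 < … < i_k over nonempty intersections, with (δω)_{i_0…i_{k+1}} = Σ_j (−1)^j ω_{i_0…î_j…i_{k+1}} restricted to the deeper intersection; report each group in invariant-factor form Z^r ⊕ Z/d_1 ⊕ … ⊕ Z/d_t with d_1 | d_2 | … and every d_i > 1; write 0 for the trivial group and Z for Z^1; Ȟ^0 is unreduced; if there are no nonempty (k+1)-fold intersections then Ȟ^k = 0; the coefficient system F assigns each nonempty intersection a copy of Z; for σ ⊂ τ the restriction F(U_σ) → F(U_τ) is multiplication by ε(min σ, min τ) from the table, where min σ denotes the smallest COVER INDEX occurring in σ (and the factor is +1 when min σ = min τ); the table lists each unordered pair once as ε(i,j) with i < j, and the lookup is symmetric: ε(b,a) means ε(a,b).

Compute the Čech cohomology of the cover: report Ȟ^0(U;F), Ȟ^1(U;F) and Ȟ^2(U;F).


nonempty intersections:
  U1={{q7},{q2,q7},{q3,q7},{q5,q7}} U2={{q3},{q4},{q5},{q1,q5},{q3,q7},{q4,q5},{q5,q6},{q5,q7},{q1,q5,q6}} U3={{q1},{q2},{q6},{q1,q5},{q1,q6},{q2,q7},{q5,q6},{q1,q5,q6}}
  U12={{q3,q7},{q5,q7}} U13={{q2,q7}} U23={{q1,q5},{q5,q6},{q1,q5,q6}}
C dims 3,3; δ0: rk 2, SNF 1^2
Ȟ^0: (3−2)−0=1 ⇒ Z
Ȟ^1: (3−0)−2=1 ⇒ Z
Ȟ^2: (0−0)−0=0 ⇒ 0

Ȟ^0 ≅ Z; Ȟ^1 ≅ Z; Ȟ^2 ≅ 0


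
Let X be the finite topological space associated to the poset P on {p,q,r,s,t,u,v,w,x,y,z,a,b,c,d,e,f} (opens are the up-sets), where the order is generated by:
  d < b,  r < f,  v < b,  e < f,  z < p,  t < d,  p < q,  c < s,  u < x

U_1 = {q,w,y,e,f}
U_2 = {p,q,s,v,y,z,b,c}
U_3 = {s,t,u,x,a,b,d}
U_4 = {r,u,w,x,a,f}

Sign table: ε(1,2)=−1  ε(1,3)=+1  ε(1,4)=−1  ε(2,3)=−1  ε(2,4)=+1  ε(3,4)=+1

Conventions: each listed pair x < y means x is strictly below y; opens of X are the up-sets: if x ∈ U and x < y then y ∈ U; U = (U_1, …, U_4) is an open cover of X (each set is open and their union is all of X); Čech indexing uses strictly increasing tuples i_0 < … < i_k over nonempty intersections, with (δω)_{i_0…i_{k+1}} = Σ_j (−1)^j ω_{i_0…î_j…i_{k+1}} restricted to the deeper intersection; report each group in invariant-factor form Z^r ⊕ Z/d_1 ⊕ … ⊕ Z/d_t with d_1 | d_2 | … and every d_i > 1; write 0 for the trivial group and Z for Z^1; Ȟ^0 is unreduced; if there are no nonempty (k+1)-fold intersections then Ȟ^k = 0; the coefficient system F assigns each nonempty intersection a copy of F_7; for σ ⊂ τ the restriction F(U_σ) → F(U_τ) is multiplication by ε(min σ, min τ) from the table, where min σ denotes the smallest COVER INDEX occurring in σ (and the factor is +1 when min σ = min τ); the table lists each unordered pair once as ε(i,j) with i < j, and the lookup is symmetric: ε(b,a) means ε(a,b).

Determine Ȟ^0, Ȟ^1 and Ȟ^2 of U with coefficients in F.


cover nerve:
  U12={q,y} U14={w,f} U23={s,b} U34={u,x,a}
C dims 4,4; δ0: rk_F7 4
Ȟ^0: (4−4)−0=0 ⇒ 0
Ȟ^1: (4−0)−4=0 ⇒ 0
Ȟ^2: (0−0)−0=0 ⇒ 0

Ȟ^0(U;F) ≅ 0, Ȟ^1(U;F) ≅ 0, Ȟ^2(U;F) ≅ 0


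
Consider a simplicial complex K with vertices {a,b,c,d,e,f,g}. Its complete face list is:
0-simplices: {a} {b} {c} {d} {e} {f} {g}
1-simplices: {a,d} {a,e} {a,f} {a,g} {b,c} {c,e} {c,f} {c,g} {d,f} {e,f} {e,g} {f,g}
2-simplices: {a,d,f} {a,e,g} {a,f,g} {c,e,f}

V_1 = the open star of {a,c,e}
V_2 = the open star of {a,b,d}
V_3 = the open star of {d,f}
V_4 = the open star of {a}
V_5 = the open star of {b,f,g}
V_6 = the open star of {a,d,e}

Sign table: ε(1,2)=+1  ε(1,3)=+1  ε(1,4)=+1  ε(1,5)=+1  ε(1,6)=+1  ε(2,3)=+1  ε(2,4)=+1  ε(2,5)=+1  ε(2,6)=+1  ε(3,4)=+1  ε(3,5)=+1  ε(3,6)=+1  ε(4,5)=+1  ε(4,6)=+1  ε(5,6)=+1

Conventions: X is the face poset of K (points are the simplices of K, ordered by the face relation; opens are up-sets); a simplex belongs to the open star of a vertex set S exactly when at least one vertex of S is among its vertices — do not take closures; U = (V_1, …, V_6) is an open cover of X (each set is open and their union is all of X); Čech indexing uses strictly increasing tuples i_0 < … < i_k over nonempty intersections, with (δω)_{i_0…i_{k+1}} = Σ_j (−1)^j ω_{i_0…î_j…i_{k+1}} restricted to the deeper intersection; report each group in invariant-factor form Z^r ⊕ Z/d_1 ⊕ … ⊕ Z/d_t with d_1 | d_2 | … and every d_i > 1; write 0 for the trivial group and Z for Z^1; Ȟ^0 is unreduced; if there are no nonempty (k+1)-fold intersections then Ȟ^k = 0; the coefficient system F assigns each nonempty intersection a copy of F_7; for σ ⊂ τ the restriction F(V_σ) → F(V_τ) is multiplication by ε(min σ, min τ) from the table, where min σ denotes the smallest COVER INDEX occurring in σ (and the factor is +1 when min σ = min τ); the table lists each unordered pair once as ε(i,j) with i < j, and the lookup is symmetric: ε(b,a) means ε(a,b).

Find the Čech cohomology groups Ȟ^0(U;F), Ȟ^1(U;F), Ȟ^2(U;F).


nonempty overlaps:
  V1={{a},{c},{e},{a,d},{a,e},{a,f},{a,g},{b,c},{c,e},{c,f},{c,g},{e,f},{e,g},{a,d,f},{a,e,g},{a,f,g},{c,e,f}} V2={{a},{b},{d},{a,d},{a,e},{a,f},{a,g},{b,c},{d,f},{a,d,f},{a,e,g},{a,f,g}} V3={{d},{f},{a,d},{a,f},{c,f},{d,f},{e,f},{f,g},{a,d,f},{a,f,g},{c,e,f}} V4={{a},{a,d},{a,e},{a,f},{a,g},{a,d,f},{a,e,g},{a,f,g}} V5={{b},{f},{g},{a,f},{a,g},{b,c},{c,f},{c,g},{d,f},{e,f},{e,g},{f,g},{a,d,f},{a,e,g},{a,f,g},{c,e,f}} V6={{a},{d},{e},{a,d},{a,e},{a,f},{a,g},{c,e},{d,f},{e,f},{e,g},{a,d,f},{a,e,g},{a,f,g},{c,e,f}}
  V12={{a},{a,d},{a,e},{a,f},{a,g},{b,c},{a,d,f},{a,e,g},{a,f,g}} V13={{a,d},{a,f},{c,f},{e,f},{a,d,f},{a,f,g},{c,e,f}} V14={{a},{a,d},{a,e},{a,f},{a,g},{a,d,f},{a,e,g},{a,f,g}} V15={{a,f},{a,g},{b,c},{c,f},{c,g},{e,f},{e,g},{a,d,f},{a,e,g},{a,f,g},{c,e,f}} V16={{a},{e},{a,d},{a,e},{a,f},{a,g},{c,e},{e,f},{e,g},{a,d,f},{a,e,g},{a,f,g},{c,e,f}} V23={{d},{a,d},{a,f},{d,f},{a,d,f},{a,f,g}} V24={{a},{a,d},{a,e},{a,f},{a,g},{a,d,f},{a,e,g},{a,f,g}} V25={{b},{a,f},{a,g},{b,c},{d,f},{a,d,f},{a,e,g},{a,f,g}} V26={{a},{d},{a,d},{a,e},{a,f},{a,g},{d,f},{a,d,f},{a,e,g},{a,f,g}} V34={{a,d},{a,f},{a,d,f},{a,f,g}} V35={{f},{a,f},{c,f},{d,f},{e,f},{f,g},{a,d,f},{a,f,g},{c,e,f}} V36={{d},{a,d},{a,f},{d,f},{e,f},{a,d,f},{a,f,g},{c,e,f}} V45={{a,f},{a,g},{a,d,f},{a,e,g},{a,f,g}} V46={{a},{a,d},{a,e},{a,f},{a,g},{a,d,f},{a,e,g},{a,f,g}} V56={{a,f},{a,g},{d,f},{e,f},{e,g},{a,d,f},{a,e,g},{a,f,g},{c,e,f}}
  V123={{a,d},{a,f},{a,d,f},{a,f,g}} V124={{a},{a,d},{a,e},{a,f},{a,g},{a,d,f},{a,e,g},{a,f,g}} V125={{a,f},{a,g},{b,c},{a,d,f},{a,e,g},{a,f,g}} V126={{a},{a,d},{a,e},{a,f},{a,g},{a,d,f},{a,e,g},{a,f,g}} V134={{a,d},{a,f},{a,d,f},{a,f,g}} V135={{a,f},{c,f},{e,f},{a,d,f},{a,f,g},{c,e,f}} V136={{a,d},{a,f},{e,f},{a,d,f},{a,f,g},{c,e,f}} V145={{a,f},{a,g},{a,d,f},{a,e,g},{a,f,g}} V146={{a},{a,d},{a,e},{a,f},{a,g},{a,d,f},{a,e,g},{a,f,g}} V156={{a,f},{a,g},{e,f},{e,g},{a,d,f},{a,e,g},{a,f,g},{c,e,f}} V234={{a,d},{a,f},{a,d,f},{a,f,g}} V235={{a,f},{d,f},{a,d,f},{a,f,g}} V236={{d},{a,d},{a,f},{d,f},{a,d,f},{a,f,g}} V245={{a,f},{a,g},{a,d,f},{a,e,g},{a,f,g}} V246={{a},{a,d},{a,e},{a,f},{a,g},{a,d,f},{a,e,g},{a,f,g}} V256={{a,f},{a,g},{d,f},{a,d,f},{a,e,g},{a,f,g}} V345={{a,f},{a,d,f},{a,f,g}} V346={{a,d},{a,f},{a,d,f},{a,f,g}} V356={{a,f},{d,f},{e,f},{a,d,f},{a,f,g},{c,e,f}} V456={{a,f},{a,g},{a,d,f},{a,e,g},{a,f,g}}
  V1234={{a,d},{a,f},{a,d,f},{a,f,g}} V1235={{a,f},{a,d,f},{a,f,g}} V1236={{a,d},{a,f},{a,d,f},{a,f,g}} V1245={{a,f},{a,g},{a,d,f},{a,e,g},{a,f,g}} V1246={{a},{a,d},{a,e},{a,f},{a,g},{a,d,f},{a,e,g},{a,f,g}} V1256={{a,f},{a,g},{a,d,f},{a,e,g},{a,f,g}} V1345={{a,f},{a,d,f},{a,f,g}} V1346={{a,d},{a,f},{a,d,f},{a,f,g}} V1356={{a,f},{e,f},{a,d,f},{a,f,g},{c,e,f}} V1456={{a,f},{a,g},{a,d,f},{a,e,g},{a,f,g}} V2345={{a,f},{a,d,f},{a,f,g}} V2346={{a,d},{a,f},{a,d,f},{a,f,g}} V2356={{a,f},{d,f},{a,d,f},{a,f,g}} V2456={{a,f},{a,g},{a,d,f},{a,e,g},{a,f,g}} V3456={{a,f},{a,d,f},{a,f,g}}
  V12345={{a,f},{a,d,f},{a,f,g}} V12346={{a,d},{a,f},{a,d,f},{a,f,g}} V12356={{a,f},{a,d,f},{a,f,g}} V12456={{a,f},{a,g},{a,d,f},{a,e,g},{a,f,g}} V13456={{a,f},{a,d,f},{a,f,g}} V23456={{a,f},{a,d,f},{a,f,g}}
  V123456={{a,f},{a,d,f},{a,f,g}}
C dims 6,15,20,15; δ0: rk_F7 5; δ1: rk_F7 10; δ2: rk_F7 10
degree 0: 6−5−0 = 1 → Ȟ^0 ≅ Z/7
degree 1: 15−10−5 = 0 → Ȟ^1 ≅ 0
degree 2: 20−10−10 = 0 → Ȟ^2 ≅ 0

Ȟ^0 ≅ Z/7,  Ȟ^1 ≅ 0,  Ȟ^2 ≅ 0


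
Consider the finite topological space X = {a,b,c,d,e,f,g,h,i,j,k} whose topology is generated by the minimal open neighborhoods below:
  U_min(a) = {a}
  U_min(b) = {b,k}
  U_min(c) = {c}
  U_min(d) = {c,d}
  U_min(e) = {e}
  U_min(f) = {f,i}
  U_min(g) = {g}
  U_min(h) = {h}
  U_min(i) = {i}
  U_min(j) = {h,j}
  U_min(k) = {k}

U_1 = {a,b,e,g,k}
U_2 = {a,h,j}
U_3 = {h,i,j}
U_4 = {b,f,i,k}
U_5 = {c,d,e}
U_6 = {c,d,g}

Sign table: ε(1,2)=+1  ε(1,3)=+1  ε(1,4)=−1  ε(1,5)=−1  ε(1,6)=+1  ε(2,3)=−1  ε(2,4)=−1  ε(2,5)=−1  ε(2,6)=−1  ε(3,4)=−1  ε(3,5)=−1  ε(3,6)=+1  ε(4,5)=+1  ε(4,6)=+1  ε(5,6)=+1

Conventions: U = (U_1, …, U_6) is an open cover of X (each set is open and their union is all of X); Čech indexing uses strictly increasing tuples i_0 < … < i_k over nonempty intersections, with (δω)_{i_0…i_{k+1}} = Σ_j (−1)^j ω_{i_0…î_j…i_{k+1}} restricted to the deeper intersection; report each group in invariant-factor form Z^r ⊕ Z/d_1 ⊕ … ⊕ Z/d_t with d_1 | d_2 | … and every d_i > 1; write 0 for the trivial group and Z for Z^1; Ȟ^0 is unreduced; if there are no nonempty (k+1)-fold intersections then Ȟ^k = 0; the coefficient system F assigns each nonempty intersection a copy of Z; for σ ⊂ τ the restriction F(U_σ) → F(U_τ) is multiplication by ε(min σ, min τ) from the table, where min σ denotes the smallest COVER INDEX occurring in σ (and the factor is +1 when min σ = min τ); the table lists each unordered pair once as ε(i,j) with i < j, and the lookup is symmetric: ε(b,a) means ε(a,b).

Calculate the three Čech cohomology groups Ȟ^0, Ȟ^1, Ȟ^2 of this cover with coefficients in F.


intersection data:
  U12={a} U14={b,k} U15={e} U16={g} U23={h,j} U34={i} U56={c,d}
C dims 6,7; δ0: rk 6, SNF 1^5·2
Ȟ^0 = (6 − 6) − 0 = 0, so Ȟ^0 ≅ 0
Ȟ^1 = (7 − 0) − 6 = 1 plus torsion [2], so Ȟ^1 ≅ Z ⊕ Z/2
Ȟ^2 = (0 − 0) − 0 = 0, so Ȟ^2 ≅ 0

Ȟ^0 ≅ 0; Ȟ^1 ≅ Z ⊕ Z/2; Ȟ^2 ≅ 0


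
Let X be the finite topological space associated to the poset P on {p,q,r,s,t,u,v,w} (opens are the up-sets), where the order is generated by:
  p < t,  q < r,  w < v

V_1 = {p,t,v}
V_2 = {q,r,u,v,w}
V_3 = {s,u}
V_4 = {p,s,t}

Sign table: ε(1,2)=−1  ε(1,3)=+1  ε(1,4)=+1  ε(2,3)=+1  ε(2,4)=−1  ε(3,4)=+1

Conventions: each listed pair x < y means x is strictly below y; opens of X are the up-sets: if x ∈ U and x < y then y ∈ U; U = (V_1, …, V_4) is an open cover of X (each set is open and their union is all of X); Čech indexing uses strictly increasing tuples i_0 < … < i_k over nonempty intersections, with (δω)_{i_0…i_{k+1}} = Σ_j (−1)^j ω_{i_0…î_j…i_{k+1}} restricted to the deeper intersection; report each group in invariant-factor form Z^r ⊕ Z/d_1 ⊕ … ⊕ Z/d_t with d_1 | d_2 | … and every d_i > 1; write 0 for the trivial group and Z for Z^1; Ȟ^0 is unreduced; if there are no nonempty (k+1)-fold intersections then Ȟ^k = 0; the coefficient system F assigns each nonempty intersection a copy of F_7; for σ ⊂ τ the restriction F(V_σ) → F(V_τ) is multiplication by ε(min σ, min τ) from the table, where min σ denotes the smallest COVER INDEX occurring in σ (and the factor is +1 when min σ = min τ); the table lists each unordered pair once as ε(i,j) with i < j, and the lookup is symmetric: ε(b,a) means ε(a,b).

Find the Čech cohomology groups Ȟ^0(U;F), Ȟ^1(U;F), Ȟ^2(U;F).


nonempty intersections:
  V12={v} V14={p,t} V23={u} V34={s}
C dims 4,4; δ0: rk_F7 4
Ȟ^0: (4−4)−0=0 ⇒ 0
Ȟ^1: (4−0)−4=0 ⇒ 0
Ȟ^2: (0−0)−0=0 ⇒ 0

Ȟ^0(U;F) ≅ 0, Ȟ^1(U;F) ≅ 0, Ȟ^2(U;F) ≅ 0


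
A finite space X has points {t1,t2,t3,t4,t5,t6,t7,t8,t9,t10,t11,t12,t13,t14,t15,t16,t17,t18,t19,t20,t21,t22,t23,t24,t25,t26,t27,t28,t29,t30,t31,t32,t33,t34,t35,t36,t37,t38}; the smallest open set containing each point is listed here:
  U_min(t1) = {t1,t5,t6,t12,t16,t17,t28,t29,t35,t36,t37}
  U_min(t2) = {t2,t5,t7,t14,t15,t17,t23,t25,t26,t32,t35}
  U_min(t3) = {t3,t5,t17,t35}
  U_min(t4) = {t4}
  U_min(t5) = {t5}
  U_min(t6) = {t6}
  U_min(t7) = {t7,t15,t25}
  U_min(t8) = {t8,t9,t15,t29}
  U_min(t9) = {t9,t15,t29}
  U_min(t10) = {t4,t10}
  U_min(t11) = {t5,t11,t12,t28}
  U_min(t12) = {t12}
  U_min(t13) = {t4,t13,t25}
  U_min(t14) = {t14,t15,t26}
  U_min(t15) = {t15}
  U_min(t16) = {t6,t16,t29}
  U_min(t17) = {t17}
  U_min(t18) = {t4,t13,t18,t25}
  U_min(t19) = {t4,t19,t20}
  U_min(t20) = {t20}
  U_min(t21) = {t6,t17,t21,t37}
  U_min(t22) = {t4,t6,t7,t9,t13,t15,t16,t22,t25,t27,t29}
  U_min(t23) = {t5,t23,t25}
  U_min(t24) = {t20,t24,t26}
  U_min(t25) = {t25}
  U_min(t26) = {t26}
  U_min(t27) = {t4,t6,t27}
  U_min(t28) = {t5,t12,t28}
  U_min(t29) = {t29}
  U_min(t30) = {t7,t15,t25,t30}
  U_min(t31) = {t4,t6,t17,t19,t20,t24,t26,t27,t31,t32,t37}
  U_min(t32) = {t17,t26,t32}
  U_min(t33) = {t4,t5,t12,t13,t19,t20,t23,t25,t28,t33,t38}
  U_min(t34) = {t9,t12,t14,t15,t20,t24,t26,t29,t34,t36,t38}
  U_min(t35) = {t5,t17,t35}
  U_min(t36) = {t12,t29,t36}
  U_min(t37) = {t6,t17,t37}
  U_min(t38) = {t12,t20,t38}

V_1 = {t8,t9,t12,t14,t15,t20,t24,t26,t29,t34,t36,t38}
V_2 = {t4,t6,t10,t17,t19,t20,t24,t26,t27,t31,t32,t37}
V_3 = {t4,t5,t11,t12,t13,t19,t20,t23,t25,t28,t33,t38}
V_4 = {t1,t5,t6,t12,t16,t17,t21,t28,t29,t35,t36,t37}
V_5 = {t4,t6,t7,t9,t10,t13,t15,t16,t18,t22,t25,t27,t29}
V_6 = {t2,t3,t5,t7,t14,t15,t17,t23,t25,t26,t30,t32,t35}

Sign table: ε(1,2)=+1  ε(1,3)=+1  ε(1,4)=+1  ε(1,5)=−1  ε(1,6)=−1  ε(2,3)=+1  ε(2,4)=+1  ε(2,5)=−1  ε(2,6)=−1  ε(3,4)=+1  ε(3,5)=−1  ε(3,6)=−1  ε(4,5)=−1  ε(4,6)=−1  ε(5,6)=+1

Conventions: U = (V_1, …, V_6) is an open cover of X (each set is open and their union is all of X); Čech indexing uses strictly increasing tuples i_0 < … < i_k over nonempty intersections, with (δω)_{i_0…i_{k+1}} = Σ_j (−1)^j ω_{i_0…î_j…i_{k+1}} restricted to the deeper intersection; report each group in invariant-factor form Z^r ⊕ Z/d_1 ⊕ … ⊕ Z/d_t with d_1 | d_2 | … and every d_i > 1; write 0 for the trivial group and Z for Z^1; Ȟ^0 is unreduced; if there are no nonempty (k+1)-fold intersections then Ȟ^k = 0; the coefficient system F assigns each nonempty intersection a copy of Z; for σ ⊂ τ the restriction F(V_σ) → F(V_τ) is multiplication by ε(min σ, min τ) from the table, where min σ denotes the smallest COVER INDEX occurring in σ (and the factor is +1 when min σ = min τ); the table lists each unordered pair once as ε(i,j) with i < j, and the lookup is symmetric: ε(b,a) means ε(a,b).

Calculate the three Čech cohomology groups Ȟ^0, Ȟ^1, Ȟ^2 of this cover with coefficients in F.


Ȟ^0 = Z,  Ȟ^1 = 0,  Ȟ^2 = Z/2

intersection data:
  V12={t20,t24,t26} V13={t12,t20,t38} V14={t12,t29,t36} V15={t9,t15,t29} V16={t14,t15,t26} V23={t4,t19,t20} V24={t6,t17,t37} V25={t4,t6,t10,t27} V26={t17,t26,t32} V34={t5,t12,t28} V35={t4,t13,t25} V36={t5,t23,t25} V45={t6,t16,t29} V46={t5,t17,t35} V56={t7,t15,t25}
  V123={t20} V126={t26} V134={t12} V145={t29} V156={t15} V235={t4} V245={t6} V246={t17} V346={t5} V356={t25}
C dims 6,15,10; δ0: rk 5, SNF 1^5; δ1: rk 10, SNF 1^9·2
Ȟ^0 = (6 − 5) − 0 = 1, so Ȟ^0 ≅ Z
Ȟ^1 = (15 − 10) − 5 = 0, so Ȟ^1 ≅ 0
Ȟ^2 = (10 − 0) − 10 = 0 plus torsion [2], so Ȟ^2 ≅ Z/2


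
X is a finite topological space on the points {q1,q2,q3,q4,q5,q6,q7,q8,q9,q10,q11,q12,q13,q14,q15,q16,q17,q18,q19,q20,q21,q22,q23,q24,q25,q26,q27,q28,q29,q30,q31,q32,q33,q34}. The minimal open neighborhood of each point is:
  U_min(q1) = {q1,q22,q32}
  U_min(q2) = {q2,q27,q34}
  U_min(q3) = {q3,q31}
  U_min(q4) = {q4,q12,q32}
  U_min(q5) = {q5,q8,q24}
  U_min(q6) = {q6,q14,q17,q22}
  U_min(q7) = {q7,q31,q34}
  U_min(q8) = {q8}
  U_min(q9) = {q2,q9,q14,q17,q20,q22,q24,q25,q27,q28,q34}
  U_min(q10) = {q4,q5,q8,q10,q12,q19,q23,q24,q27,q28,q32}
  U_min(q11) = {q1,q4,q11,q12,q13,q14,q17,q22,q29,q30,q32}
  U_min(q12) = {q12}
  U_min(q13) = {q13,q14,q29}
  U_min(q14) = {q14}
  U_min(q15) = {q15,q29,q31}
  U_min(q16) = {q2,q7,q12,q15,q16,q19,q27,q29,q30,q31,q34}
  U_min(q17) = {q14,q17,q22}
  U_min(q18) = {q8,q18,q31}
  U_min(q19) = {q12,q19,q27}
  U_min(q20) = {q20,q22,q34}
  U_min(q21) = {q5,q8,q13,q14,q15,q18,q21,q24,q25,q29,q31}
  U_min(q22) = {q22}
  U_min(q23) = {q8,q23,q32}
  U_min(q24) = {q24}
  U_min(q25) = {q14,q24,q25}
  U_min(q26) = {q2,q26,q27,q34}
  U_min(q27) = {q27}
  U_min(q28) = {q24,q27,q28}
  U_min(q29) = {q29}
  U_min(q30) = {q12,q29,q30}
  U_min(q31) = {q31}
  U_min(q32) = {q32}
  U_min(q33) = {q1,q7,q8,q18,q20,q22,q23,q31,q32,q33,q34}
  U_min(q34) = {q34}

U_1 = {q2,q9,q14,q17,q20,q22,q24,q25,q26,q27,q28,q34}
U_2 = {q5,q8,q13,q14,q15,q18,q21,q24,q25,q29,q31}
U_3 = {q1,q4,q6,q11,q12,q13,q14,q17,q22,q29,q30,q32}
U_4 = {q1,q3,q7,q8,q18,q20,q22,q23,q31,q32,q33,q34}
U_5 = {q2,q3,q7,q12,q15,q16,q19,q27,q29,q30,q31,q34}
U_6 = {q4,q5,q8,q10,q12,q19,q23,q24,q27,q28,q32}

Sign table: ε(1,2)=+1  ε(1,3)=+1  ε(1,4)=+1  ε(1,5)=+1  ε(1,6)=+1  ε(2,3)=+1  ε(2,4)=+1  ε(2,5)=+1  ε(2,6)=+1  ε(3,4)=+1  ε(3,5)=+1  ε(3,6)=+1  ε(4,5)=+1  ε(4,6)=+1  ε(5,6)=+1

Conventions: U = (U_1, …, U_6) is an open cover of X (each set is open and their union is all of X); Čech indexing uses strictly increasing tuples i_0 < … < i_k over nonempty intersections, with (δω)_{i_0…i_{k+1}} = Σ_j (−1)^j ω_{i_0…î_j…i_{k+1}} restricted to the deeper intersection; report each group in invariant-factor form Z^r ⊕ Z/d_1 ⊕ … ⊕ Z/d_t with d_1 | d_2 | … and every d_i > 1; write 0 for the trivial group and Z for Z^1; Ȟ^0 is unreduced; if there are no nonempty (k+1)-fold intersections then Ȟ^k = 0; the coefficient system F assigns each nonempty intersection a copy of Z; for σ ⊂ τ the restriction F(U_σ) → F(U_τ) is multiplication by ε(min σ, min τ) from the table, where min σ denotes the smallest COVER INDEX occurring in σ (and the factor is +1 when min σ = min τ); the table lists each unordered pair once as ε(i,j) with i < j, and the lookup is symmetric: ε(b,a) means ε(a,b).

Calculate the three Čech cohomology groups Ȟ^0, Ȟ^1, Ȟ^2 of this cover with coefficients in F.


Ȟ^0(U;F) ≅ Z, Ȟ^1(U;F) ≅ 0, Ȟ^2(U;F) ≅ Z/2

nonempty intersections:
  U12={q14,q24,q25} U13={q14,q17,q22} U14={q20,q22,q34} U15={q2,q27,q34} U16={q24,q27,q28} U23={q13,q14,q29} U24={q8,q18,q31} U25={q15,q29,q31} U26={q5,q8,q24} U34={q1,q22,q32} U35={q12,q29,q30} U36={q4,q12,q32} U45={q3,q7,q31,q34} U46={q8,q23,q32} U56={q12,q19,q27}
  U123={q14} U126={q24} U134={q22} U145={q34} U156={q27} U235={q29} U245={q31} U246={q8} U346={q32} U356={q12}
C dims 6,15,10; δ0: rk 5, SNF 1^5; δ1: rk 10, SNF 1^9·2
Ȟ^0: (6−5)−0=1 ⇒ Z
Ȟ^1: (15−10)−5=0 ⇒ 0
Ȟ^2: (10−0)−10=0 plus torsion [2] ⇒ Z/2


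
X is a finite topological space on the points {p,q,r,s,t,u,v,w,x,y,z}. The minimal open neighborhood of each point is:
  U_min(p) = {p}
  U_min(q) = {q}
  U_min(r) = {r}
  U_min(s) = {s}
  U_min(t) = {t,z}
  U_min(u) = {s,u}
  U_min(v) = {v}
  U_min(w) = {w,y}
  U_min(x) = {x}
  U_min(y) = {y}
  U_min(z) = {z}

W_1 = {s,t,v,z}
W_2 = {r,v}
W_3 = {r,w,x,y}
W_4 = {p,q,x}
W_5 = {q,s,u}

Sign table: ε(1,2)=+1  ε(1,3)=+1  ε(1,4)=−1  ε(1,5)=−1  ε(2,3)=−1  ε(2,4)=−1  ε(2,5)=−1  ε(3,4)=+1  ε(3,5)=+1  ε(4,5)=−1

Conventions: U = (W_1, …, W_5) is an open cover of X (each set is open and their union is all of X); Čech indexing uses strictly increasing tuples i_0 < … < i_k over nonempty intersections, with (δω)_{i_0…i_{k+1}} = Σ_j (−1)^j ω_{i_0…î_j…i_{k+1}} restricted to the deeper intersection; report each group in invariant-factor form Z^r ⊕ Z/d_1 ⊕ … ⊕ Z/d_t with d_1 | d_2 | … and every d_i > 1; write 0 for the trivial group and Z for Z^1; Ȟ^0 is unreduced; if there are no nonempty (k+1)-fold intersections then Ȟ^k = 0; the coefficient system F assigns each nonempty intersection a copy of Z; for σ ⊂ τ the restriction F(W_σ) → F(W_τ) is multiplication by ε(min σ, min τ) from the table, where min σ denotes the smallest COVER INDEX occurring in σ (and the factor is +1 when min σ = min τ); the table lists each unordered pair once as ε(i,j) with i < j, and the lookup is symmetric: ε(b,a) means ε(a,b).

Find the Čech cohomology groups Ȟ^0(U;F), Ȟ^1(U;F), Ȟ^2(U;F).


nerve simplices:
  W12={v} W15={s} W23={r} W34={x} W45={q}
C dims 5,5; δ0: rk 5, SNF 1^4·2
degree 0: 5−5−0 = 0 → Ȟ^0 ≅ 0
degree 1: 5−0−5 = 0 plus torsion [2] → Ȟ^1 ≅ Z/2
degree 2: 0−0−0 = 0 → Ȟ^2 ≅ 0

Ȟ^0 = 0, Ȟ^1 = Z/2, Ȟ^2 = 0


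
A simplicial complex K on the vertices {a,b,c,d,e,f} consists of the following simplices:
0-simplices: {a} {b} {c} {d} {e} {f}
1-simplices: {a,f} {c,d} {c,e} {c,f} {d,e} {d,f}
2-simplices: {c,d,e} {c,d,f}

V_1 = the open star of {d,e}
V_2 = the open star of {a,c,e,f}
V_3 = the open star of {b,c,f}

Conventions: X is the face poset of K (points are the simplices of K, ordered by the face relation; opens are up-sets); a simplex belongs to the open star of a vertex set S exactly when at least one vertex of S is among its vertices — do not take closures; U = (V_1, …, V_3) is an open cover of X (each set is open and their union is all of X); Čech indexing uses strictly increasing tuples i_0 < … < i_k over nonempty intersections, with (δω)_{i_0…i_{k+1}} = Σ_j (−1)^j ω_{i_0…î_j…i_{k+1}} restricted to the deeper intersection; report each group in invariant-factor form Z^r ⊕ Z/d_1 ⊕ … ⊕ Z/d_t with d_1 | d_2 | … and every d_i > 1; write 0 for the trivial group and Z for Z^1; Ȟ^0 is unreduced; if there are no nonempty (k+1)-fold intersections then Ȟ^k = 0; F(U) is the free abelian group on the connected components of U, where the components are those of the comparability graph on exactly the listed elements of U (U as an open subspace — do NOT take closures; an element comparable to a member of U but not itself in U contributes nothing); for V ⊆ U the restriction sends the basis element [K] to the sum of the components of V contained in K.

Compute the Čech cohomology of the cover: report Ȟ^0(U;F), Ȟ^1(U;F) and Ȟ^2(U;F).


Ȟ^0 ≅ Z^2; Ȟ^1 ≅ 0; Ȟ^2 ≅ 0

nonempty intersections:
  V1={{d},{e},{c,d},{c,e},{d,e},{d,f},{c,d,e},{c,d,f}} V2={{a},{c},{e},{f},{a,f},{c,d},{c,e},{c,f},{d,e},{d,f},{c,d,e},{c,d,f}} V3={{b},{c},{f},{a,f},{c,d},{c,e},{c,f},{d,f},{c,d,e},{c,d,f}}
  V12={{e},{c,d},{c,e},{d,e},{d,f},{c,d,e},{c,d,f}} V13={{c,d},{c,e},{d,f},{c,d,e},{c,d,f}} V23={{c},{f},{a,f},{c,d},{c,e},{c,f},{d,f},{c,d,e},{c,d,f}}
  V123={{c,d},{c,e},{d,f},{c,d,e},{c,d,f}}
components per intersection:
  V1: {{d},{e},{c,d},{c,e},{d,e},{d,f},{c,d,e},{c,d,f}}
  V2: {{a},{c},{e},{f},{a,f},{c,d},{c,e},{c,f},{d,e},{d,f},{c,d,e},{c,d,f}}
  V3: {{b}} {{c},{f},{a,f},{c,d},{c,e},{c,f},{d,f},{c,d,e},{c,d,f}}
  V12: {{e},{c,d},{c,e},{d,e},{d,f},{c,d,e},{c,d,f}}
  V13: {{c,d},{c,e},{d,f},{c,d,e},{c,d,f}}
  V23: {{c},{f},{a,f},{c,d},{c,e},{c,f},{d,f},{c,d,e},{c,d,f}}
  V123: {{c,d},{c,e},{d,f},{c,d,e},{c,d,f}}
C dims 4,3,1; δ0: rk 2, SNF 1^2; δ1: rk 1, SNF 1^1
Ȟ^0: (4−2)−0=2 ⇒ Z^2
Ȟ^1: (3−1)−2=0 ⇒ 0
Ȟ^2: (1−0)−1=0 ⇒ 0


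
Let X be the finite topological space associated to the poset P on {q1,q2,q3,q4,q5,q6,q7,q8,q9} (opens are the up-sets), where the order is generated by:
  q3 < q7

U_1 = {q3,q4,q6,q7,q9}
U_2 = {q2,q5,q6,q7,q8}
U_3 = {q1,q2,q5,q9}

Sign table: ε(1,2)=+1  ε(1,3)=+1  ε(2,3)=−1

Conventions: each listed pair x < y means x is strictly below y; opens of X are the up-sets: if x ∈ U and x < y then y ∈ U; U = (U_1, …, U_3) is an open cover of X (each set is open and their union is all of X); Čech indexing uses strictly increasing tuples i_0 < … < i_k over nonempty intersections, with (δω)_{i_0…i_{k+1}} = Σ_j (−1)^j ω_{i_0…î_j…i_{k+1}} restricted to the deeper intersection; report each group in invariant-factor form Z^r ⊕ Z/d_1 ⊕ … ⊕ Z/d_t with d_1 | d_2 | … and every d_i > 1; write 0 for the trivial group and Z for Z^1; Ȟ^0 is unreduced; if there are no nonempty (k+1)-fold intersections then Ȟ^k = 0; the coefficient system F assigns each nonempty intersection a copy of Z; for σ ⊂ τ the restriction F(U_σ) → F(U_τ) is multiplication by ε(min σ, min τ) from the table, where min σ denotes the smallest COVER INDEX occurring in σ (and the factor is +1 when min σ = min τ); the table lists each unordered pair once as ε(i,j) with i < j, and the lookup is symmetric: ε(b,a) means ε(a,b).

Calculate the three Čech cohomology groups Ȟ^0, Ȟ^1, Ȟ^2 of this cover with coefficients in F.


nerve simplices:
  U12={q6,q7} U13={q9} U23={q2,q5}
C dims 3,3; δ0: rk 3, SNF 1^2·2
degree 0: 3−3−0 = 0 → Ȟ^0 ≅ 0
degree 1: 3−0−3 = 0 plus torsion [2] → Ȟ^1 ≅ Z/2
degree 2: 0−0−0 = 0 → Ȟ^2 ≅ 0

Ȟ^0 ≅ 0,  Ȟ^1 ≅ Z/2,  Ȟ^2 ≅ 0


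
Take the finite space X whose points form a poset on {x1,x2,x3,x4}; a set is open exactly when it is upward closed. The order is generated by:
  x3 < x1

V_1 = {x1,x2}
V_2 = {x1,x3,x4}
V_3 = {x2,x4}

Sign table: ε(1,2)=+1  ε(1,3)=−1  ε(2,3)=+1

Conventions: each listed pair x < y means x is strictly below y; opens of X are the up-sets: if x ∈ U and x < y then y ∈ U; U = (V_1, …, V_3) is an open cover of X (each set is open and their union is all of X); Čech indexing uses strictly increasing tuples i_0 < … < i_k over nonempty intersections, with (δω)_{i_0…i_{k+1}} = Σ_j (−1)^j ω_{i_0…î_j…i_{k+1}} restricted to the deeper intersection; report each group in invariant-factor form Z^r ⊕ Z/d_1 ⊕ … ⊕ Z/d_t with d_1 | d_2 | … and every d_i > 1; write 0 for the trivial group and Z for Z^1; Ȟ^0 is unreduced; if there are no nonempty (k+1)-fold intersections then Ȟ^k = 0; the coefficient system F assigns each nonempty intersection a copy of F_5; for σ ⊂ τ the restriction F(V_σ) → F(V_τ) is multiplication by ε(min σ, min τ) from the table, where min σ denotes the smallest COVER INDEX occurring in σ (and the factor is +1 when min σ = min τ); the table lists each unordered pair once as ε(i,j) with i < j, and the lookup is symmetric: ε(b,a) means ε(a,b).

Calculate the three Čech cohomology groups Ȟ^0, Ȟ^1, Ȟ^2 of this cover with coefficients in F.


cover nerve:
  V12={x1} V13={x2} V23={x4}
C dims 3,3; δ0: rk_F5 3
Ȟ^0: (3−3)−0=0 ⇒ 0
Ȟ^1: (3−0)−3=0 ⇒ 0
Ȟ^2: (0−0)−0=0 ⇒ 0

Ȟ^0(U;F) ≅ 0, Ȟ^1(U;F) ≅ 0, Ȟ^2(U;F) ≅ 0


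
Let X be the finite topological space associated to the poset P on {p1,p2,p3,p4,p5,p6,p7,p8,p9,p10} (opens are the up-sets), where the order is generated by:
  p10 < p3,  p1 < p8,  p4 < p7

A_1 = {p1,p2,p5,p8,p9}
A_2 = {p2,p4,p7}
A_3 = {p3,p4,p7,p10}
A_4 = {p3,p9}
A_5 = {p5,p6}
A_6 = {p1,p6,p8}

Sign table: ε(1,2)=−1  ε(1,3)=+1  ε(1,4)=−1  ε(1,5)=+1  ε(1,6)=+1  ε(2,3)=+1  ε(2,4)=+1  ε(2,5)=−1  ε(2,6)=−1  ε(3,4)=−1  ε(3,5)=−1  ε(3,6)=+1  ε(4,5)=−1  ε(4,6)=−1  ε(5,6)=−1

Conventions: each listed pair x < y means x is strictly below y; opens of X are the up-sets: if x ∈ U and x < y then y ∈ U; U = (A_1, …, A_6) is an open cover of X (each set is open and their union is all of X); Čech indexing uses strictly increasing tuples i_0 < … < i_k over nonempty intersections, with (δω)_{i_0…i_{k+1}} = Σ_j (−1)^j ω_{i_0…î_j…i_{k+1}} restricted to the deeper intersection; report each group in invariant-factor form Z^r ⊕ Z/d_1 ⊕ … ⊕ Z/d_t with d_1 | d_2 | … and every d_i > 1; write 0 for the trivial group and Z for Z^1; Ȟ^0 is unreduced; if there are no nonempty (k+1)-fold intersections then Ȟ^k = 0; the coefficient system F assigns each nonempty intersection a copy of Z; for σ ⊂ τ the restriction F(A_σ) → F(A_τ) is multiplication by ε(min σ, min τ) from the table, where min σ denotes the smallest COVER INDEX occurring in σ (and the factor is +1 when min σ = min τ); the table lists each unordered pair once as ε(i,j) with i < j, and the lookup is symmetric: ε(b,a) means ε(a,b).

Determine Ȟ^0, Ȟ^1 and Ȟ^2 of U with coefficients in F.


Ȟ^0 ≅ 0, Ȟ^1 ≅ Z ⊕ Z/2 and Ȟ^2 ≅ 0

nerve simplices:
  A12={p2} A14={p9} A15={p5} A16={p1,p8} A23={p4,p7} A34={p3} A56={p6}
C dims 6,7; δ0: rk 6, SNF 1^5·2
degree 0: 6−6−0 = 0 → Ȟ^0 ≅ 0
degree 1: 7−0−6 = 1 plus torsion [2] → Ȟ^1 ≅ Z ⊕ Z/2
degree 2: 0−0−0 = 0 → Ȟ^2 ≅ 0


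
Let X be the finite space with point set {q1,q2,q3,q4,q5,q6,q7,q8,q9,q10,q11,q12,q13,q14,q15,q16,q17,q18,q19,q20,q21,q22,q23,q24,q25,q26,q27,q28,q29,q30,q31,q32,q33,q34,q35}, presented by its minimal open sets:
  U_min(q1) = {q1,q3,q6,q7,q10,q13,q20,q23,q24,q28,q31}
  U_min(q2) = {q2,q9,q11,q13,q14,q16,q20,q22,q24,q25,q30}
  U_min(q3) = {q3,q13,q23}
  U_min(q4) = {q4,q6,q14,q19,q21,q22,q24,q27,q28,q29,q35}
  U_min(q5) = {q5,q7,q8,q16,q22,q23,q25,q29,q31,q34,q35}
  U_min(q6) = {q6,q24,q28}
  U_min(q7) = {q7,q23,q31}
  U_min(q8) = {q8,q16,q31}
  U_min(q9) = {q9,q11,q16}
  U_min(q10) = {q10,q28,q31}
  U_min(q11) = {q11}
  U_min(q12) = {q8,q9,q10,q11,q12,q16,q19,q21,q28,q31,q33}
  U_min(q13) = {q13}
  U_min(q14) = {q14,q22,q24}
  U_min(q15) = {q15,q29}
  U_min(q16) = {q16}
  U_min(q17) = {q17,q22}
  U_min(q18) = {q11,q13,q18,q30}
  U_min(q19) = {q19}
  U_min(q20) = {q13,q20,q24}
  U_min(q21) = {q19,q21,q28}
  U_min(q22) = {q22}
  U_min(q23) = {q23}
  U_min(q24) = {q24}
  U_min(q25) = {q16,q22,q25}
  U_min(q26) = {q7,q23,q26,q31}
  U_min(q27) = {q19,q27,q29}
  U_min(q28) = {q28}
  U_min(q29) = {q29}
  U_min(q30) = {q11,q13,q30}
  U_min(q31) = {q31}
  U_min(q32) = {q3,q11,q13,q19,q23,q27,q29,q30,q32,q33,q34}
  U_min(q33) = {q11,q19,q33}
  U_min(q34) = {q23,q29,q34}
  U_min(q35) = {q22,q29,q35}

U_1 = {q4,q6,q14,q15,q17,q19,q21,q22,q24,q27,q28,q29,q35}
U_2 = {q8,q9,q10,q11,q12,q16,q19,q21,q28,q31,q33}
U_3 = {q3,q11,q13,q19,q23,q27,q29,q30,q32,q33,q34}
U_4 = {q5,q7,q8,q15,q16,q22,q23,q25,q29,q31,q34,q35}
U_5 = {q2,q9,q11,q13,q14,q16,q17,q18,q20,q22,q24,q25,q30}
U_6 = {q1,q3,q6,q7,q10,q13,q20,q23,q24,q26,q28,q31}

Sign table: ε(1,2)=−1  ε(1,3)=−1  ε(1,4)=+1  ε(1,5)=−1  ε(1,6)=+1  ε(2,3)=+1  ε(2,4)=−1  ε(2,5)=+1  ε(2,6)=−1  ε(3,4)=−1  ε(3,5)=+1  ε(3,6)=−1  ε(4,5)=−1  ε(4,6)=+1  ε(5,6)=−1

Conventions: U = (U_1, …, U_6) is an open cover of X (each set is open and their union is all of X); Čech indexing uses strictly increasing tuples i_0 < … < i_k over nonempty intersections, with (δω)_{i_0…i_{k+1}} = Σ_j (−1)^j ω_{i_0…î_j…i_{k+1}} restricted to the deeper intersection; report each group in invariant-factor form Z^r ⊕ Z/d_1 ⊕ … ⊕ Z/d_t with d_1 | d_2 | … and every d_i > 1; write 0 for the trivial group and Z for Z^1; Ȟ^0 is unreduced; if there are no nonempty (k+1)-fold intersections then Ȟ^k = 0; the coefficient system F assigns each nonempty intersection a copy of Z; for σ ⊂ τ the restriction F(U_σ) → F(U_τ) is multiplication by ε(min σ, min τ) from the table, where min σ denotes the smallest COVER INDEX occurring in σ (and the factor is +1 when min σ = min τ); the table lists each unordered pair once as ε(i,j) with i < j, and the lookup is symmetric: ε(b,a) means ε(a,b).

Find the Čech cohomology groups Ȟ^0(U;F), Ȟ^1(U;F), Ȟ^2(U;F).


cover nerve:
  U12={q19,q21,q28} U13={q19,q27,q29} U14={q15,q22,q29,q35} U15={q14,q17,q22,q24} U16={q6,q24,q28} U23={q11,q19,q33} U24={q8,q16,q31} U25={q9,q11,q16} U26={q10,q28,q31} U34={q23,q29,q34} U35={q11,q13,q30} U36={q3,q13,q23} U45={q16,q22,q25} U46={q7,q23,q31} U56={q13,q20,q24}
  U123={q19} U126={q28} U134={q29} U145={q22} U156={q24} U235={q11} U245={q16} U246={q31} U346={q23} U356={q13}
C dims 6,15,10; δ0: rk 5, SNF 1^5; δ1: rk 10, SNF 1^9·2
Ȟ^0: (6−5)−0=1 ⇒ Z
Ȟ^1: (15−10)−5=0 ⇒ 0
Ȟ^2: (10−0)−10=0 plus torsion [2] ⇒ Z/2

Ȟ^0(U;F) ≅ Z, Ȟ^1(U;F) ≅ 0, Ȟ^2(U;F) ≅ Z/2
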